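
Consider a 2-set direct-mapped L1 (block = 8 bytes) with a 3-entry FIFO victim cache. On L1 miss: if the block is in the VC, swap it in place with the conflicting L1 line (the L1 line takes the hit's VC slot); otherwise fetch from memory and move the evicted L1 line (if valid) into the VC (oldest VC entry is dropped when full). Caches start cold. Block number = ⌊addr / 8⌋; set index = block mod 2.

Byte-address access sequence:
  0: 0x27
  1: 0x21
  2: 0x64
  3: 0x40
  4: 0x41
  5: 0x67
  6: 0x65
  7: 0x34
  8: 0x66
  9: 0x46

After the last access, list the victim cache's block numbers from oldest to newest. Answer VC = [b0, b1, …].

  [0] addr=0x27 blk=4 s=0: MISS | VC []
  [1] addr=0x21 blk=4 s=0: L1-HIT | VC []
  [2] addr=0x64 blk=12 s=0: MISS | VC [4]
  [3] addr=0x40 blk=8 s=0: MISS | VC [4, 12]
  [4] addr=0x41 blk=8 s=0: L1-HIT | VC [4, 12]
  [5] addr=0x67 blk=12 s=0: VC-HIT | VC [4, 8]
  [6] addr=0x65 blk=12 s=0: L1-HIT | VC [4, 8]
  [7] addr=0x34 blk=6 s=0: MISS | VC [4, 8, 12]
  [8] addr=0x66 blk=12 s=0: VC-HIT | VC [4, 8, 6]
  [9] addr=0x46 blk=8 s=0: VC-HIT | VC [4, 12, 6]

VC = [4, 12, 6]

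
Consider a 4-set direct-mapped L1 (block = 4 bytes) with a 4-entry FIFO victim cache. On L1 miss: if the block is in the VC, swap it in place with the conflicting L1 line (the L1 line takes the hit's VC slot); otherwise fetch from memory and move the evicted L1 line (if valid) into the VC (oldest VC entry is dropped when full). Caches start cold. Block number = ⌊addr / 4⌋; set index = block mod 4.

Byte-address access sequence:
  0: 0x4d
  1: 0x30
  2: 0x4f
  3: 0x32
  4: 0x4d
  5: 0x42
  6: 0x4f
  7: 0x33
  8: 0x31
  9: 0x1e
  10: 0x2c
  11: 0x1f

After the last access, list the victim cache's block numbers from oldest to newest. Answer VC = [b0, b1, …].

VC = [16, 19, 11]

#0 0x4d→b19/s3 MISS; vc=[]
#1 0x30→b12/s0 MISS; vc=[]
#2 0x4f→b19/s3 L1-HIT; vc=[]
#3 0x32→b12/s0 L1-HIT; vc=[]
#4 0x4d→b19/s3 L1-HIT; vc=[]
#5 0x42→b16/s0 MISS; vc=[12]
#6 0x4f→b19/s3 L1-HIT; vc=[12]
#7 0x33→b12/s0 VC-HIT; vc=[16]
#8 0x31→b12/s0 L1-HIT; vc=[16]
#9 0x1e→b7/s3 MISS; vc=[16,19]
#10 0x2c→b11/s3 MISS; vc=[16,19,7]
#11 0x1f→b7/s3 VC-HIT; vc=[16,19,11]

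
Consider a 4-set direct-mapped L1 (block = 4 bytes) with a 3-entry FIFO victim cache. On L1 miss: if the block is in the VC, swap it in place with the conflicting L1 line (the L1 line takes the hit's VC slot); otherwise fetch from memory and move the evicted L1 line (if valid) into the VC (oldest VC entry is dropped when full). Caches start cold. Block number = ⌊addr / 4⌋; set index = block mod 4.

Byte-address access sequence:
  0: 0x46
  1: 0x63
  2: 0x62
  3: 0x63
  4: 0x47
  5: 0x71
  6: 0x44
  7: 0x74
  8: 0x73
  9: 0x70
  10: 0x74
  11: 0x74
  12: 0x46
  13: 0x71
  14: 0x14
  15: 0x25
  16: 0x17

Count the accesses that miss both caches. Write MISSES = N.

  [0] addr=0x46 blk=17 s=1: MISS | VC []
  [1] addr=0x63 blk=24 s=0: MISS | VC []
  [2] addr=0x62 blk=24 s=0: L1-HIT | VC []
  [3] addr=0x63 blk=24 s=0: L1-HIT | VC []
  [4] addr=0x47 blk=17 s=1: L1-HIT | VC []
  [5] addr=0x71 blk=28 s=0: MISS | VC [24]
  [6] addr=0x44 blk=17 s=1: L1-HIT | VC [24]
  [7] addr=0x74 blk=29 s=1: MISS | VC [24, 17]
  [8] addr=0x73 blk=28 s=0: L1-HIT | VC [24, 17]
  [9] addr=0x70 blk=28 s=0: L1-HIT | VC [24, 17]
  [10] addr=0x74 blk=29 s=1: L1-HIT | VC [24, 17]
  [11] addr=0x74 blk=29 s=1: L1-HIT | VC [24, 17]
  [12] addr=0x46 blk=17 s=1: VC-HIT | VC [24, 29]
  [13] addr=0x71 blk=28 s=0: L1-HIT | VC [24, 29]
  [14] addr=0x14 blk=5 s=1: MISS | VC [24, 29, 17]
  [15] addr=0x25 blk=9 s=1: MISS | VC [29, 17, 5]
  [16] addr=0x17 blk=5 s=1: VC-HIT | VC [29, 17, 9]

MISSES = 6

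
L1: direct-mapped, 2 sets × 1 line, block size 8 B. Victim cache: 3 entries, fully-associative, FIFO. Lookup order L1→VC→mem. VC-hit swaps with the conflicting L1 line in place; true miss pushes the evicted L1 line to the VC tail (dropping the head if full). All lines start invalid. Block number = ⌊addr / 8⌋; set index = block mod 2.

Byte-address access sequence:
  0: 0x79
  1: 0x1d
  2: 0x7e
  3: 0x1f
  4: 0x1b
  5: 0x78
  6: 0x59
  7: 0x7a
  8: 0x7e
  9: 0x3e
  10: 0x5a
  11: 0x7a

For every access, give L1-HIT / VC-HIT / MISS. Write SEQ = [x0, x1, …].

#0 0x79→b15/s1 MISS; vc=[]
#1 0x1d→b3/s1 MISS; vc=[15]
#2 0x7e→b15/s1 VC-HIT; vc=[3]
#3 0x1f→b3/s1 VC-HIT; vc=[15]
#4 0x1b→b3/s1 L1-HIT; vc=[15]
#5 0x78→b15/s1 VC-HIT; vc=[3]
#6 0x59→b11/s1 MISS; vc=[3,15]
#7 0x7a→b15/s1 VC-HIT; vc=[3,11]
#8 0x7e→b15/s1 L1-HIT; vc=[3,11]
#9 0x3e→b7/s1 MISS; vc=[3,11,15]
#10 0x5a→b11/s1 VC-HIT; vc=[3,7,15]
#11 0x7a→b15/s1 VC-HIT; vc=[3,7,11]

SEQ = [MISS, MISS, VC-HIT, VC-HIT, L1-HIT, VC-HIT, MISS, VC-HIT, L1-HIT, MISS, VC-HIT, VC-HIT]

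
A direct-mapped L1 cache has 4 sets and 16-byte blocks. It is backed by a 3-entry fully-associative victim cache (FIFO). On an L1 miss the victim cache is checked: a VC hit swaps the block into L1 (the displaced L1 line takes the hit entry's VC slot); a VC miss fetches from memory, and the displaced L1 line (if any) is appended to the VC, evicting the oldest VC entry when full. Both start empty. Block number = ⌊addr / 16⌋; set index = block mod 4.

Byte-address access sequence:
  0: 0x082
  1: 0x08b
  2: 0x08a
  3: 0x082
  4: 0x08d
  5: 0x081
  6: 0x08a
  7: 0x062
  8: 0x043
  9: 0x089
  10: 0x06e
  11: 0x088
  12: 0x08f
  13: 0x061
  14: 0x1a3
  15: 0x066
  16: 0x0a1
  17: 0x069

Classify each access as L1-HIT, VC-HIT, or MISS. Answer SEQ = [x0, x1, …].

SEQ = [MISS, L1-HIT, L1-HIT, L1-HIT, L1-HIT, L1-HIT, L1-HIT, MISS, MISS, VC-HIT, L1-HIT, L1-HIT, L1-HIT, L1-HIT, MISS, VC-HIT, MISS, VC-HIT]

#0 0x82→b8/s0 MISS; vc=[]
#1 0x8b→b8/s0 L1-HIT; vc=[]
#2 0x8a→b8/s0 L1-HIT; vc=[]
#3 0x82→b8/s0 L1-HIT; vc=[]
#4 0x8d→b8/s0 L1-HIT; vc=[]
#5 0x81→b8/s0 L1-HIT; vc=[]
#6 0x8a→b8/s0 L1-HIT; vc=[]
#7 0x62→b6/s2 MISS; vc=[]
#8 0x43→b4/s0 MISS; vc=[8]
#9 0x89→b8/s0 VC-HIT; vc=[4]
#10 0x6e→b6/s2 L1-HIT; vc=[4]
#11 0x88→b8/s0 L1-HIT; vc=[4]
#12 0x8f→b8/s0 L1-HIT; vc=[4]
#13 0x61→b6/s2 L1-HIT; vc=[4]
#14 0x1a3→b26/s2 MISS; vc=[4,6]
#15 0x66→b6/s2 VC-HIT; vc=[4,26]
#16 0xa1→b10/s2 MISS; vc=[4,26,6]
#17 0x69→b6/s2 VC-HIT; vc=[4,26,10]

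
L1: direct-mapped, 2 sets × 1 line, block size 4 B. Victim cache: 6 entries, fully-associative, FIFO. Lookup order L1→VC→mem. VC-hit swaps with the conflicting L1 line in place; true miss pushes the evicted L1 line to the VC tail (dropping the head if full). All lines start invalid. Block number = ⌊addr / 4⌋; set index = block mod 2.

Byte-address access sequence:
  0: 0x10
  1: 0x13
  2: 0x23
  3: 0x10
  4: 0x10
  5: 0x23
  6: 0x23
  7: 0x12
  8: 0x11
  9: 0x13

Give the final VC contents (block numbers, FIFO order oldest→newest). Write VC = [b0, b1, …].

  [0] addr=0x10 blk=4 s=0: MISS | VC []
  [1] addr=0x13 blk=4 s=0: L1-HIT | VC []
  [2] addr=0x23 blk=8 s=0: MISS | VC [4]
  [3] addr=0x10 blk=4 s=0: VC-HIT | VC [8]
  [4] addr=0x10 blk=4 s=0: L1-HIT | VC [8]
  [5] addr=0x23 blk=8 s=0: VC-HIT | VC [4]
  [6] addr=0x23 blk=8 s=0: L1-HIT | VC [4]
  [7] addr=0x12 blk=4 s=0: VC-HIT | VC [8]
  [8] addr=0x11 blk=4 s=0: L1-HIT | VC [8]
  [9] addr=0x13 blk=4 s=0: L1-HIT | VC [8]

VC = [8]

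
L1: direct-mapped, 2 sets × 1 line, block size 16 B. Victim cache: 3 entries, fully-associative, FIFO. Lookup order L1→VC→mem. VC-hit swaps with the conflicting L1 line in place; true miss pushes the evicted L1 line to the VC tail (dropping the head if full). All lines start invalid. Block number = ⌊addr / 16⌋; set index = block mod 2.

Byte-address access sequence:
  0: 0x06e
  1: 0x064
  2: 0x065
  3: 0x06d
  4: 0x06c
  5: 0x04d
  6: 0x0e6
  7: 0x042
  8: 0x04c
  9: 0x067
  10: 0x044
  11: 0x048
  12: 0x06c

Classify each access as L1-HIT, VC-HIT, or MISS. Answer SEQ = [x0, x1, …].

SEQ = [MISS, L1-HIT, L1-HIT, L1-HIT, L1-HIT, MISS, MISS, VC-HIT, L1-HIT, VC-HIT, VC-HIT, L1-HIT, VC-HIT]

0: 0x6e (blk 6, set 0) → MISS  vc=[]
1: 0x64 (blk 6, set 0) → L1-HIT  vc=[]
2: 0x65 (blk 6, set 0) → L1-HIT  vc=[]
3: 0x6d (blk 6, set 0) → L1-HIT  vc=[]
4: 0x6c (blk 6, set 0) → L1-HIT  vc=[]
5: 0x4d (blk 4, set 0) → MISS  vc=[6]
6: 0xe6 (blk 14, set 0) → MISS  vc=[6, 4]
7: 0x42 (blk 4, set 0) → VC-HIT  vc=[6, 14]
8: 0x4c (blk 4, set 0) → L1-HIT  vc=[6, 14]
9: 0x67 (blk 6, set 0) → VC-HIT  vc=[4, 14]
10: 0x44 (blk 4, set 0) → VC-HIT  vc=[6, 14]
11: 0x48 (blk 4, set 0) → L1-HIT  vc=[6, 14]
12: 0x6c (blk 6, set 0) → VC-HIT  vc=[4, 14]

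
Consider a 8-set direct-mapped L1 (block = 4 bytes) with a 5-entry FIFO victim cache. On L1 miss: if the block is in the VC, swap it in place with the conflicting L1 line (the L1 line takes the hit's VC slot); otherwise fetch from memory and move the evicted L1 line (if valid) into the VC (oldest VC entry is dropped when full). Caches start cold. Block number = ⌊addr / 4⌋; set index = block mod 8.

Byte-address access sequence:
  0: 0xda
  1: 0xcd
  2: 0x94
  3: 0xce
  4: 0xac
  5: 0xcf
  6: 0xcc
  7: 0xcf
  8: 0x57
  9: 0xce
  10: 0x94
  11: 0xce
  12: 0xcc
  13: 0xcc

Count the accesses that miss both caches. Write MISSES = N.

0: 0xda (blk 54, set 6) → MISS  vc=[]
1: 0xcd (blk 51, set 3) → MISS  vc=[]
2: 0x94 (blk 37, set 5) → MISS  vc=[]
3: 0xce (blk 51, set 3) → L1-HIT  vc=[]
4: 0xac (blk 43, set 3) → MISS  vc=[51]
5: 0xcf (blk 51, set 3) → VC-HIT  vc=[43]
6: 0xcc (blk 51, set 3) → L1-HIT  vc=[43]
7: 0xcf (blk 51, set 3) → L1-HIT  vc=[43]
8: 0x57 (blk 21, set 5) → MISS  vc=[43, 37]
9: 0xce (blk 51, set 3) → L1-HIT  vc=[43, 37]
10: 0x94 (blk 37, set 5) → VC-HIT  vc=[43, 21]
11: 0xce (blk 51, set 3) → L1-HIT  vc=[43, 21]
12: 0xcc (blk 51, set 3) → L1-HIT  vc=[43, 21]
13: 0xcc (blk 51, set 3) → L1-HIT  vc=[43, 21]

MISSES = 5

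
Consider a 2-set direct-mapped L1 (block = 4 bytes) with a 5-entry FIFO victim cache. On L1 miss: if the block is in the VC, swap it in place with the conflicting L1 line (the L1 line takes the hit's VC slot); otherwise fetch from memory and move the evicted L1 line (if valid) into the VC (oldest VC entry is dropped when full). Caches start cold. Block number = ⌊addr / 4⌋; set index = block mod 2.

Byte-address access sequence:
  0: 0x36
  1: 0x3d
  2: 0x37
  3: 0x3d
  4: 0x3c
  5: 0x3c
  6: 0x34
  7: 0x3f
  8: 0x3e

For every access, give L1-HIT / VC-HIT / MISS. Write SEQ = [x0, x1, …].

#0 0x36→b13/s1 MISS; vc=[]
#1 0x3d→b15/s1 MISS; vc=[13]
#2 0x37→b13/s1 VC-HIT; vc=[15]
#3 0x3d→b15/s1 VC-HIT; vc=[13]
#4 0x3c→b15/s1 L1-HIT; vc=[13]
#5 0x3c→b15/s1 L1-HIT; vc=[13]
#6 0x34→b13/s1 VC-HIT; vc=[15]
#7 0x3f→b15/s1 VC-HIT; vc=[13]
#8 0x3e→b15/s1 L1-HIT; vc=[13]

SEQ = [MISS, MISS, VC-HIT, VC-HIT, L1-HIT, L1-HIT, VC-HIT, VC-HIT, L1-HIT]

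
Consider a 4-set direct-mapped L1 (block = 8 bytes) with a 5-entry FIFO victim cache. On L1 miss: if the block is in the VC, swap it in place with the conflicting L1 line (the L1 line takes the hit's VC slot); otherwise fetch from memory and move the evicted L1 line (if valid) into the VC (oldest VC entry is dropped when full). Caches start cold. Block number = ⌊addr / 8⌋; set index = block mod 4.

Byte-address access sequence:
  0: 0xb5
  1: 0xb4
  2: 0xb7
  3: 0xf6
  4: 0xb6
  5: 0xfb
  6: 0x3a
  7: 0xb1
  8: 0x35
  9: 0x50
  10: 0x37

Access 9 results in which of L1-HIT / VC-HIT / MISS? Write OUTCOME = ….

#0 0xb5→b22/s2 MISS; vc=[]
#1 0xb4→b22/s2 L1-HIT; vc=[]
#2 0xb7→b22/s2 L1-HIT; vc=[]
#3 0xf6→b30/s2 MISS; vc=[22]
#4 0xb6→b22/s2 VC-HIT; vc=[30]
#5 0xfb→b31/s3 MISS; vc=[30]
#6 0x3a→b7/s3 MISS; vc=[30,31]
#7 0xb1→b22/s2 L1-HIT; vc=[30,31]
#8 0x35→b6/s2 MISS; vc=[30,31,22]
#9 0x50→b10/s2 MISS; vc=[30,31,22,6]
#10 0x37→b6/s2 VC-HIT; vc=[30,31,22,10]

OUTCOME = MISS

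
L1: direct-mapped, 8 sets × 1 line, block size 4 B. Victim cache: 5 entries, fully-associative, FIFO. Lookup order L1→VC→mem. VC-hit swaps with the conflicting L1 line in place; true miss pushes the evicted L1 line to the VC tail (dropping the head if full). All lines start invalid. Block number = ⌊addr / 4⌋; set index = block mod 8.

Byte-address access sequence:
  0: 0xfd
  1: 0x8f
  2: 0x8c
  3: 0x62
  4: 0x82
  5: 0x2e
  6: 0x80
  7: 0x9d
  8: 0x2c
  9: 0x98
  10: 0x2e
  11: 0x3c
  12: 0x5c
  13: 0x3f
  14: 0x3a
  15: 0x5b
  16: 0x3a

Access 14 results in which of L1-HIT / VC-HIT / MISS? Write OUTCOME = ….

OUTCOME = MISS

  [0] addr=0xfd blk=63 s=7: MISS | VC []
  [1] addr=0x8f blk=35 s=3: MISS | VC []
  [2] addr=0x8c blk=35 s=3: L1-HIT | VC []
  [3] addr=0x62 blk=24 s=0: MISS | VC []
  [4] addr=0x82 blk=32 s=0: MISS | VC [24]
  [5] addr=0x2e blk=11 s=3: MISS | VC [24, 35]
  [6] addr=0x80 blk=32 s=0: L1-HIT | VC [24, 35]
  [7] addr=0x9d blk=39 s=7: MISS | VC [24, 35, 63]
  [8] addr=0x2c blk=11 s=3: L1-HIT | VC [24, 35, 63]
  [9] addr=0x98 blk=38 s=6: MISS | VC [24, 35, 63]
  [10] addr=0x2e blk=11 s=3: L1-HIT | VC [24, 35, 63]
  [11] addr=0x3c blk=15 s=7: MISS | VC [24, 35, 63, 39]
  [12] addr=0x5c blk=23 s=7: MISS | VC [24, 35, 63, 39, 15]
  [13] addr=0x3f blk=15 s=7: VC-HIT | VC [24, 35, 63, 39, 23]
  [14] addr=0x3a blk=14 s=6: MISS | VC [35, 63, 39, 23, 38]
  [15] addr=0x5b blk=22 s=6: MISS | VC [63, 39, 23, 38, 14]
  [16] addr=0x3a blk=14 s=6: VC-HIT | VC [63, 39, 23, 38, 22]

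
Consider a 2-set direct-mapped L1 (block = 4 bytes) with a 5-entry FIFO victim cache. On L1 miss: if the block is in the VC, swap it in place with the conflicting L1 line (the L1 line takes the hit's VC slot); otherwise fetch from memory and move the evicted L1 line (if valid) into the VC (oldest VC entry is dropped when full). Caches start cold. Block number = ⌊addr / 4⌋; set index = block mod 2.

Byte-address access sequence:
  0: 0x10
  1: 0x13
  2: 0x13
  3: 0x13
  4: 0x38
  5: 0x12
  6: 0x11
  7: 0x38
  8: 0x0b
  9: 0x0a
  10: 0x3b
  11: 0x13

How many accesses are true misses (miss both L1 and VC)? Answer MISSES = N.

0: 0x10 (blk 4, set 0) → MISS  vc=[]
1: 0x13 (blk 4, set 0) → L1-HIT  vc=[]
2: 0x13 (blk 4, set 0) → L1-HIT  vc=[]
3: 0x13 (blk 4, set 0) → L1-HIT  vc=[]
4: 0x38 (blk 14, set 0) → MISS  vc=[4]
5: 0x12 (blk 4, set 0) → VC-HIT  vc=[14]
6: 0x11 (blk 4, set 0) → L1-HIT  vc=[14]
7: 0x38 (blk 14, set 0) → VC-HIT  vc=[4]
8: 0xb (blk 2, set 0) → MISS  vc=[4, 14]
9: 0xa (blk 2, set 0) → L1-HIT  vc=[4, 14]
10: 0x3b (blk 14, set 0) → VC-HIT  vc=[4, 2]
11: 0x13 (blk 4, set 0) → VC-HIT  vc=[14, 2]

MISSES = 3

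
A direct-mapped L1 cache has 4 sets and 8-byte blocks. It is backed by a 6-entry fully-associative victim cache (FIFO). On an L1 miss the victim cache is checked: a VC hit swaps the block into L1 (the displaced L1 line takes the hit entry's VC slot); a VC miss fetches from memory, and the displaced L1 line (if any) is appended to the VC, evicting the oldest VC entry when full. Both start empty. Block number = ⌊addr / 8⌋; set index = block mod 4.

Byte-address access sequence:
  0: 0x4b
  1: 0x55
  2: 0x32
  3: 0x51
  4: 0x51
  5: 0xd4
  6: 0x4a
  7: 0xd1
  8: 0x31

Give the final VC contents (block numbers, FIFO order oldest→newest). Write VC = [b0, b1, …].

  [0] addr=0x4b blk=9 s=1: MISS | VC []
  [1] addr=0x55 blk=10 s=2: MISS | VC []
  [2] addr=0x32 blk=6 s=2: MISS | VC [10]
  [3] addr=0x51 blk=10 s=2: VC-HIT | VC [6]
  [4] addr=0x51 blk=10 s=2: L1-HIT | VC [6]
  [5] addr=0xd4 blk=26 s=2: MISS | VC [6, 10]
  [6] addr=0x4a blk=9 s=1: L1-HIT | VC [6, 10]
  [7] addr=0xd1 blk=26 s=2: L1-HIT | VC [6, 10]
  [8] addr=0x31 blk=6 s=2: VC-HIT | VC [26, 10]

VC = [26, 10]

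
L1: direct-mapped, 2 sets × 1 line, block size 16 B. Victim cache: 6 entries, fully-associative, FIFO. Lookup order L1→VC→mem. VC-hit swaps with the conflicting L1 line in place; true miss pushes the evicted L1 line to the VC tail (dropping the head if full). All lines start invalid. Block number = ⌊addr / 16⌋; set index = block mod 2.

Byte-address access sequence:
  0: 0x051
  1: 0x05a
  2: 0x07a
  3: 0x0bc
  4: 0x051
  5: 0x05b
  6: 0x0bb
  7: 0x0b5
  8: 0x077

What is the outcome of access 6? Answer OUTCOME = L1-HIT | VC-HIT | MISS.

OUTCOME = VC-HIT

0: 0x51 (blk 5, set 1) → MISS  vc=[]
1: 0x5a (blk 5, set 1) → L1-HIT  vc=[]
2: 0x7a (blk 7, set 1) → MISS  vc=[5]
3: 0xbc (blk 11, set 1) → MISS  vc=[5, 7]
4: 0x51 (blk 5, set 1) → VC-HIT  vc=[11, 7]
5: 0x5b (blk 5, set 1) → L1-HIT  vc=[11, 7]
6: 0xbb (blk 11, set 1) → VC-HIT  vc=[5, 7]
7: 0xb5 (blk 11, set 1) → L1-HIT  vc=[5, 7]
8: 0x77 (blk 7, set 1) → VC-HIT  vc=[5, 11]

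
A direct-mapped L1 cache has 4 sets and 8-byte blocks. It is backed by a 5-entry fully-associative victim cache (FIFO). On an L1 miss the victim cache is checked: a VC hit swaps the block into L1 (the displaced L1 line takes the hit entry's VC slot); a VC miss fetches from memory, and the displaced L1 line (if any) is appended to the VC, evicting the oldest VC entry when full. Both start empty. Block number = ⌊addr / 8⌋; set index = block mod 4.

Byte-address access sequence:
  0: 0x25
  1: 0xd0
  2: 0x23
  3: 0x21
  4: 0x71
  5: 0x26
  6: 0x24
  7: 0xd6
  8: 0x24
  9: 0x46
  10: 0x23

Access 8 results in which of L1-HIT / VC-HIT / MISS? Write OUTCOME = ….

#0 0x25→b4/s0 MISS; vc=[]
#1 0xd0→b26/s2 MISS; vc=[]
#2 0x23→b4/s0 L1-HIT; vc=[]
#3 0x21→b4/s0 L1-HIT; vc=[]
#4 0x71→b14/s2 MISS; vc=[26]
#5 0x26→b4/s0 L1-HIT; vc=[26]
#6 0x24→b4/s0 L1-HIT; vc=[26]
#7 0xd6→b26/s2 VC-HIT; vc=[14]
#8 0x24→b4/s0 L1-HIT; vc=[14]
#9 0x46→b8/s0 MISS; vc=[14,4]
#10 0x23→b4/s0 VC-HIT; vc=[14,8]

OUTCOME = L1-HIT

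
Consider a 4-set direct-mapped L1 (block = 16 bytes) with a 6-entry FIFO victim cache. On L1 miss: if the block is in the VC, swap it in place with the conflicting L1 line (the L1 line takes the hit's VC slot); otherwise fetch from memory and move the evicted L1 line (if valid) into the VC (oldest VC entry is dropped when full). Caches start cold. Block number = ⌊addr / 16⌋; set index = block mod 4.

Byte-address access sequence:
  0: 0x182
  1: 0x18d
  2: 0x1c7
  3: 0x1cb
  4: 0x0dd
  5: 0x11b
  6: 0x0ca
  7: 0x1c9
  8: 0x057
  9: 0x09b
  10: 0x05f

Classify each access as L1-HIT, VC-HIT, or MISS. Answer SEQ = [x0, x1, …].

SEQ = [MISS, L1-HIT, MISS, L1-HIT, MISS, MISS, MISS, VC-HIT, MISS, MISS, VC-HIT]

#0 0x182→b24/s0 MISS; vc=[]
#1 0x18d→b24/s0 L1-HIT; vc=[]
#2 0x1c7→b28/s0 MISS; vc=[24]
#3 0x1cb→b28/s0 L1-HIT; vc=[24]
#4 0xdd→b13/s1 MISS; vc=[24]
#5 0x11b→b17/s1 MISS; vc=[24,13]
#6 0xca→b12/s0 MISS; vc=[24,13,28]
#7 0x1c9→b28/s0 VC-HIT; vc=[24,13,12]
#8 0x57→b5/s1 MISS; vc=[24,13,12,17]
#9 0x9b→b9/s1 MISS; vc=[24,13,12,17,5]
#10 0x5f→b5/s1 VC-HIT; vc=[24,13,12,17,9]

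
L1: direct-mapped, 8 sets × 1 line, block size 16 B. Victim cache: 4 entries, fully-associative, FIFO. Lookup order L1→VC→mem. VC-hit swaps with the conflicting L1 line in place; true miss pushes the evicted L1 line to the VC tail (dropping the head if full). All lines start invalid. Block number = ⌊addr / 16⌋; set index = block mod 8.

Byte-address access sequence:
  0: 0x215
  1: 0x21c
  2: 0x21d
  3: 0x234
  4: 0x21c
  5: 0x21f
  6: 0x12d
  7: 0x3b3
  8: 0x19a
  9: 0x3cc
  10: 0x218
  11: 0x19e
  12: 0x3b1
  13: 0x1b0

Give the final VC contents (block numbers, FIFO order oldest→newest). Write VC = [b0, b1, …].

VC = [35, 33, 59]

#0 0x215→b33/s1 MISS; vc=[]
#1 0x21c→b33/s1 L1-HIT; vc=[]
#2 0x21d→b33/s1 L1-HIT; vc=[]
#3 0x234→b35/s3 MISS; vc=[]
#4 0x21c→b33/s1 L1-HIT; vc=[]
#5 0x21f→b33/s1 L1-HIT; vc=[]
#6 0x12d→b18/s2 MISS; vc=[]
#7 0x3b3→b59/s3 MISS; vc=[35]
#8 0x19a→b25/s1 MISS; vc=[35,33]
#9 0x3cc→b60/s4 MISS; vc=[35,33]
#10 0x218→b33/s1 VC-HIT; vc=[35,25]
#11 0x19e→b25/s1 VC-HIT; vc=[35,33]
#12 0x3b1→b59/s3 L1-HIT; vc=[35,33]
#13 0x1b0→b27/s3 MISS; vc=[35,33,59]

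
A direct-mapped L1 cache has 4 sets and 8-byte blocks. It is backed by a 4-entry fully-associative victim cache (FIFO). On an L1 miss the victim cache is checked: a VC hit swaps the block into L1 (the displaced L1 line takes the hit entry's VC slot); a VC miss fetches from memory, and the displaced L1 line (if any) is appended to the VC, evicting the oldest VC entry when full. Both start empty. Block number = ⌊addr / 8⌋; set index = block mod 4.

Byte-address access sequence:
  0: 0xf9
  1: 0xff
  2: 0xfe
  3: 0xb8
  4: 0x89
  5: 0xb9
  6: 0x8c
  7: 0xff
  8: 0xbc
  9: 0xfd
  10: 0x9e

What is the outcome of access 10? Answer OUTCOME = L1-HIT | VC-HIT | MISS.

OUTCOME = MISS

#0 0xf9→b31/s3 MISS; vc=[]
#1 0xff→b31/s3 L1-HIT; vc=[]
#2 0xfe→b31/s3 L1-HIT; vc=[]
#3 0xb8→b23/s3 MISS; vc=[31]
#4 0x89→b17/s1 MISS; vc=[31]
#5 0xb9→b23/s3 L1-HIT; vc=[31]
#6 0x8c→b17/s1 L1-HIT; vc=[31]
#7 0xff→b31/s3 VC-HIT; vc=[23]
#8 0xbc→b23/s3 VC-HIT; vc=[31]
#9 0xfd→b31/s3 VC-HIT; vc=[23]
#10 0x9e→b19/s3 MISS; vc=[23,31]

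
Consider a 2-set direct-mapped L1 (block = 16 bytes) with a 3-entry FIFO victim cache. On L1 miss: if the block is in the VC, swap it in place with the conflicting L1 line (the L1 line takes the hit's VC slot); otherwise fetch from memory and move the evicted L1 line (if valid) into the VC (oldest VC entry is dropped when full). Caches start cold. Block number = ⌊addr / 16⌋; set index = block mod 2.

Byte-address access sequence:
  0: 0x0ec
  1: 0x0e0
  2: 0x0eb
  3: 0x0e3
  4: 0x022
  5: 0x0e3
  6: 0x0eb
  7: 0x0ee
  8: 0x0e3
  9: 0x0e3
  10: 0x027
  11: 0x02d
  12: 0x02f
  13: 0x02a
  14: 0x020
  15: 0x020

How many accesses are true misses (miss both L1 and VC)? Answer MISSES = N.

0: 0xec (blk 14, set 0) → MISS  vc=[]
1: 0xe0 (blk 14, set 0) → L1-HIT  vc=[]
2: 0xeb (blk 14, set 0) → L1-HIT  vc=[]
3: 0xe3 (blk 14, set 0) → L1-HIT  vc=[]
4: 0x22 (blk 2, set 0) → MISS  vc=[14]
5: 0xe3 (blk 14, set 0) → VC-HIT  vc=[2]
6: 0xeb (blk 14, set 0) → L1-HIT  vc=[2]
7: 0xee (blk 14, set 0) → L1-HIT  vc=[2]
8: 0xe3 (blk 14, set 0) → L1-HIT  vc=[2]
9: 0xe3 (blk 14, set 0) → L1-HIT  vc=[2]
10: 0x27 (blk 2, set 0) → VC-HIT  vc=[14]
11: 0x2d (blk 2, set 0) → L1-HIT  vc=[14]
12: 0x2f (blk 2, set 0) → L1-HIT  vc=[14]
13: 0x2a (blk 2, set 0) → L1-HIT  vc=[14]
14: 0x20 (blk 2, set 0) → L1-HIT  vc=[14]
15: 0x20 (blk 2, set 0) → L1-HIT  vc=[14]

MISSES = 2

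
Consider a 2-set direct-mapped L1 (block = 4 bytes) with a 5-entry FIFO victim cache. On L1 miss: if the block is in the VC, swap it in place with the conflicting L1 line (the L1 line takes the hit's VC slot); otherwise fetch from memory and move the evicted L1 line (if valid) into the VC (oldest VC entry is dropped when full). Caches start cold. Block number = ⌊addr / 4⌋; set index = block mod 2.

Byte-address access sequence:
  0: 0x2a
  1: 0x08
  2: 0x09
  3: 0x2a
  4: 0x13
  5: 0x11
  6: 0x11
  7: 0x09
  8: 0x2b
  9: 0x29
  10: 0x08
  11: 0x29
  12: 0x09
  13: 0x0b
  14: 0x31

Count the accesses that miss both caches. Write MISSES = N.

MISSES = 4

0: 0x2a (blk 10, set 0) → MISS  vc=[]
1: 0x8 (blk 2, set 0) → MISS  vc=[10]
2: 0x9 (blk 2, set 0) → L1-HIT  vc=[10]
3: 0x2a (blk 10, set 0) → VC-HIT  vc=[2]
4: 0x13 (blk 4, set 0) → MISS  vc=[2, 10]
5: 0x11 (blk 4, set 0) → L1-HIT  vc=[2, 10]
6: 0x11 (blk 4, set 0) → L1-HIT  vc=[2, 10]
7: 0x9 (blk 2, set 0) → VC-HIT  vc=[4, 10]
8: 0x2b (blk 10, set 0) → VC-HIT  vc=[4, 2]
9: 0x29 (blk 10, set 0) → L1-HIT  vc=[4, 2]
10: 0x8 (blk 2, set 0) → VC-HIT  vc=[4, 10]
11: 0x29 (blk 10, set 0) → VC-HIT  vc=[4, 2]
12: 0x9 (blk 2, set 0) → VC-HIT  vc=[4, 10]
13: 0xb (blk 2, set 0) → L1-HIT  vc=[4, 10]
14: 0x31 (blk 12, set 0) → MISS  vc=[4, 10, 2]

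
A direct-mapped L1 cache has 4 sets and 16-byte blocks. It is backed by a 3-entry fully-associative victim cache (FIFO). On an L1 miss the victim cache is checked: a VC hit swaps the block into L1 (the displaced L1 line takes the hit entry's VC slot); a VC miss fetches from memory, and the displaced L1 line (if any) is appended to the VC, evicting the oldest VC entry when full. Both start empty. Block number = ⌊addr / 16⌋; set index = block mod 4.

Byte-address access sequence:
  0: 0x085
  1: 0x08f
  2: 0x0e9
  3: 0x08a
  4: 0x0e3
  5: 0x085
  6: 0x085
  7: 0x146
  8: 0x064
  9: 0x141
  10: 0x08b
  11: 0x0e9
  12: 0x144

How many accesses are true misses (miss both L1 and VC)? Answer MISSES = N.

0: 0x85 (blk 8, set 0) → MISS  vc=[]
1: 0x8f (blk 8, set 0) → L1-HIT  vc=[]
2: 0xe9 (blk 14, set 2) → MISS  vc=[]
3: 0x8a (blk 8, set 0) → L1-HIT  vc=[]
4: 0xe3 (blk 14, set 2) → L1-HIT  vc=[]
5: 0x85 (blk 8, set 0) → L1-HIT  vc=[]
6: 0x85 (blk 8, set 0) → L1-HIT  vc=[]
7: 0x146 (blk 20, set 0) → MISS  vc=[8]
8: 0x64 (blk 6, set 2) → MISS  vc=[8, 14]
9: 0x141 (blk 20, set 0) → L1-HIT  vc=[8, 14]
10: 0x8b (blk 8, set 0) → VC-HIT  vc=[20, 14]
11: 0xe9 (blk 14, set 2) → VC-HIT  vc=[20, 6]
12: 0x144 (blk 20, set 0) → VC-HIT  vc=[8, 6]

MISSES = 4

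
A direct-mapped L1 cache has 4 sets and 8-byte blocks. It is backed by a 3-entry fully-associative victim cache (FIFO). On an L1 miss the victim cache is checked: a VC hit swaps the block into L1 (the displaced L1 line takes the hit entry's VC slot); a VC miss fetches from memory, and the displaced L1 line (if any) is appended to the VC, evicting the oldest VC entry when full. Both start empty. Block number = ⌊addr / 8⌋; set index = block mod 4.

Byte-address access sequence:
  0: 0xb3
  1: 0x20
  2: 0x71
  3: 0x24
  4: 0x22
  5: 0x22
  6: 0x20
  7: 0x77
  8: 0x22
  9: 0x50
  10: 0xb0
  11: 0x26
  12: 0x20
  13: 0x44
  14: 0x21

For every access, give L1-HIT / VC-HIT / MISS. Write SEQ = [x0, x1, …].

SEQ = [MISS, MISS, MISS, L1-HIT, L1-HIT, L1-HIT, L1-HIT, L1-HIT, L1-HIT, MISS, VC-HIT, L1-HIT, L1-HIT, MISS, VC-HIT]

#0 0xb3→b22/s2 MISS; vc=[]
#1 0x20→b4/s0 MISS; vc=[]
#2 0x71→b14/s2 MISS; vc=[22]
#3 0x24→b4/s0 L1-HIT; vc=[22]
#4 0x22→b4/s0 L1-HIT; vc=[22]
#5 0x22→b4/s0 L1-HIT; vc=[22]
#6 0x20→b4/s0 L1-HIT; vc=[22]
#7 0x77→b14/s2 L1-HIT; vc=[22]
#8 0x22→b4/s0 L1-HIT; vc=[22]
#9 0x50→b10/s2 MISS; vc=[22,14]
#10 0xb0→b22/s2 VC-HIT; vc=[10,14]
#11 0x26→b4/s0 L1-HIT; vc=[10,14]
#12 0x20→b4/s0 L1-HIT; vc=[10,14]
#13 0x44→b8/s0 MISS; vc=[10,14,4]
#14 0x21→b4/s0 VC-HIT; vc=[10,14,8]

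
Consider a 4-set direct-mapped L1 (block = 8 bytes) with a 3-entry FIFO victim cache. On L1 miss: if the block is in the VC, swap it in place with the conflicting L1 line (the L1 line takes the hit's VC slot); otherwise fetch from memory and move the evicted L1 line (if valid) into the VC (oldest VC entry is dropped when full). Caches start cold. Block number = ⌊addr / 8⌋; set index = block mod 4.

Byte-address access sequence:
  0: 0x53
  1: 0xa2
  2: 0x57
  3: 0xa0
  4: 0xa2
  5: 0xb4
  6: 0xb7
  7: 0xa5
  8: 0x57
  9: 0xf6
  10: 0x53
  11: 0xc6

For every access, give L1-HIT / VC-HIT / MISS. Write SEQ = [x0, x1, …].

SEQ = [MISS, MISS, L1-HIT, L1-HIT, L1-HIT, MISS, L1-HIT, L1-HIT, VC-HIT, MISS, VC-HIT, MISS]

0: 0x53 (blk 10, set 2) → MISS  vc=[]
1: 0xa2 (blk 20, set 0) → MISS  vc=[]
2: 0x57 (blk 10, set 2) → L1-HIT  vc=[]
3: 0xa0 (blk 20, set 0) → L1-HIT  vc=[]
4: 0xa2 (blk 20, set 0) → L1-HIT  vc=[]
5: 0xb4 (blk 22, set 2) → MISS  vc=[10]
6: 0xb7 (blk 22, set 2) → L1-HIT  vc=[10]
7: 0xa5 (blk 20, set 0) → L1-HIT  vc=[10]
8: 0x57 (blk 10, set 2) → VC-HIT  vc=[22]
9: 0xf6 (blk 30, set 2) → MISS  vc=[22, 10]
10: 0x53 (blk 10, set 2) → VC-HIT  vc=[22, 30]
11: 0xc6 (blk 24, set 0) → MISS  vc=[22, 30, 20]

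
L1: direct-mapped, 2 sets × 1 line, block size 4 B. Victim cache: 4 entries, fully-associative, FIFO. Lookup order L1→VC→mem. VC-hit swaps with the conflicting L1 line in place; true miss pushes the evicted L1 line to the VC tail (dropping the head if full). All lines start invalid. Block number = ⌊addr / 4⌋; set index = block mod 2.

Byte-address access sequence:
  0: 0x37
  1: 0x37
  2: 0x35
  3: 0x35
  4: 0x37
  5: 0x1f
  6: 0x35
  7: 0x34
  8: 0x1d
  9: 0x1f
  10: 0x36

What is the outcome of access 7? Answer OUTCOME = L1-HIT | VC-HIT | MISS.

  [0] addr=0x37 blk=13 s=1: MISS | VC []
  [1] addr=0x37 blk=13 s=1: L1-HIT | VC []
  [2] addr=0x35 blk=13 s=1: L1-HIT | VC []
  [3] addr=0x35 blk=13 s=1: L1-HIT | VC []
  [4] addr=0x37 blk=13 s=1: L1-HIT | VC []
  [5] addr=0x1f blk=7 s=1: MISS | VC [13]
  [6] addr=0x35 blk=13 s=1: VC-HIT | VC [7]
  [7] addr=0x34 blk=13 s=1: L1-HIT | VC [7]
  [8] addr=0x1d blk=7 s=1: VC-HIT | VC [13]
  [9] addr=0x1f blk=7 s=1: L1-HIT | VC [13]
  [10] addr=0x36 blk=13 s=1: VC-HIT | VC [7]

OUTCOME = L1-HIT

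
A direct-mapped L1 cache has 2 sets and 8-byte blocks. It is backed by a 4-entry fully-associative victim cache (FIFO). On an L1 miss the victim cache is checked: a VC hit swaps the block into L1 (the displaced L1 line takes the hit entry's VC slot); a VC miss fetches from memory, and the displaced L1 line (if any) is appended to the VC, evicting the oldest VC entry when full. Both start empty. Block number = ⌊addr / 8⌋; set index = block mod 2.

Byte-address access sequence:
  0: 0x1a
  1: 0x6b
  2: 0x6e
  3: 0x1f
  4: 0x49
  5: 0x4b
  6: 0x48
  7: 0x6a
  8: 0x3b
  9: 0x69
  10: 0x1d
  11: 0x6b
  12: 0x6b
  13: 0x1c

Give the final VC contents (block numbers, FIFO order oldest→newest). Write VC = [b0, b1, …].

VC = [9, 13, 7]

0: 0x1a (blk 3, set 1) → MISS  vc=[]
1: 0x6b (blk 13, set 1) → MISS  vc=[3]
2: 0x6e (blk 13, set 1) → L1-HIT  vc=[3]
3: 0x1f (blk 3, set 1) → VC-HIT  vc=[13]
4: 0x49 (blk 9, set 1) → MISS  vc=[13, 3]
5: 0x4b (blk 9, set 1) → L1-HIT  vc=[13, 3]
6: 0x48 (blk 9, set 1) → L1-HIT  vc=[13, 3]
7: 0x6a (blk 13, set 1) → VC-HIT  vc=[9, 3]
8: 0x3b (blk 7, set 1) → MISS  vc=[9, 3, 13]
9: 0x69 (blk 13, set 1) → VC-HIT  vc=[9, 3, 7]
10: 0x1d (blk 3, set 1) → VC-HIT  vc=[9, 13, 7]
11: 0x6b (blk 13, set 1) → VC-HIT  vc=[9, 3, 7]
12: 0x6b (blk 13, set 1) → L1-HIT  vc=[9, 3, 7]
13: 0x1c (blk 3, set 1) → VC-HIT  vc=[9, 13, 7]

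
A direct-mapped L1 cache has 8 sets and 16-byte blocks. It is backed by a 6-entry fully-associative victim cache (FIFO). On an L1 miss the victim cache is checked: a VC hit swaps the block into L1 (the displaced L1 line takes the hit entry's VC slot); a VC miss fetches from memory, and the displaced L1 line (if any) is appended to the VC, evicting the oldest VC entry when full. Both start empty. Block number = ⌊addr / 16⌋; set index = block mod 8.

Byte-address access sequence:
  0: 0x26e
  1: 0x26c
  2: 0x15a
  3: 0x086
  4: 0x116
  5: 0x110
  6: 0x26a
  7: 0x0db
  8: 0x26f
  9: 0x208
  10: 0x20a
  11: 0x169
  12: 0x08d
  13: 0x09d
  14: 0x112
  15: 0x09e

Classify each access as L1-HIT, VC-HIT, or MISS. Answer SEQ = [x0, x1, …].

#0 0x26e→b38/s6 MISS; vc=[]
#1 0x26c→b38/s6 L1-HIT; vc=[]
#2 0x15a→b21/s5 MISS; vc=[]
#3 0x86→b8/s0 MISS; vc=[]
#4 0x116→b17/s1 MISS; vc=[]
#5 0x110→b17/s1 L1-HIT; vc=[]
#6 0x26a→b38/s6 L1-HIT; vc=[]
#7 0xdb→b13/s5 MISS; vc=[21]
#8 0x26f→b38/s6 L1-HIT; vc=[21]
#9 0x208→b32/s0 MISS; vc=[21,8]
#10 0x20a→b32/s0 L1-HIT; vc=[21,8]
#11 0x169→b22/s6 MISS; vc=[21,8,38]
#12 0x8d→b8/s0 VC-HIT; vc=[21,32,38]
#13 0x9d→b9/s1 MISS; vc=[21,32,38,17]
#14 0x112→b17/s1 VC-HIT; vc=[21,32,38,9]
#15 0x9e→b9/s1 VC-HIT; vc=[21,32,38,17]

SEQ = [MISS, L1-HIT, MISS, MISS, MISS, L1-HIT, L1-HIT, MISS, L1-HIT, MISS, L1-HIT, MISS, VC-HIT, MISS, VC-HIT, VC-HIT]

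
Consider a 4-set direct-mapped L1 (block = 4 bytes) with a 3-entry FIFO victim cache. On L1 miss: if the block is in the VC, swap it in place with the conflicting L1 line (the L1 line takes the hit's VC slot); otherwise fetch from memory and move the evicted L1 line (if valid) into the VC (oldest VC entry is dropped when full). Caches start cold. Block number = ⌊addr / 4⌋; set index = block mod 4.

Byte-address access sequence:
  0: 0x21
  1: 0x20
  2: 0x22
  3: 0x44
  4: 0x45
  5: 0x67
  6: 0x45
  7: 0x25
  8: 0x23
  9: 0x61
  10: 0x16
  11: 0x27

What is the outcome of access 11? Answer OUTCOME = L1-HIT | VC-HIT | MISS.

OUTCOME = VC-HIT

0: 0x21 (blk 8, set 0) → MISS  vc=[]
1: 0x20 (blk 8, set 0) → L1-HIT  vc=[]
2: 0x22 (blk 8, set 0) → L1-HIT  vc=[]
3: 0x44 (blk 17, set 1) → MISS  vc=[]
4: 0x45 (blk 17, set 1) → L1-HIT  vc=[]
5: 0x67 (blk 25, set 1) → MISS  vc=[17]
6: 0x45 (blk 17, set 1) → VC-HIT  vc=[25]
7: 0x25 (blk 9, set 1) → MISS  vc=[25, 17]
8: 0x23 (blk 8, set 0) → L1-HIT  vc=[25, 17]
9: 0x61 (blk 24, set 0) → MISS  vc=[25, 17, 8]
10: 0x16 (blk 5, set 1) → MISS  vc=[17, 8, 9]
11: 0x27 (blk 9, set 1) → VC-HIT  vc=[17, 8, 5]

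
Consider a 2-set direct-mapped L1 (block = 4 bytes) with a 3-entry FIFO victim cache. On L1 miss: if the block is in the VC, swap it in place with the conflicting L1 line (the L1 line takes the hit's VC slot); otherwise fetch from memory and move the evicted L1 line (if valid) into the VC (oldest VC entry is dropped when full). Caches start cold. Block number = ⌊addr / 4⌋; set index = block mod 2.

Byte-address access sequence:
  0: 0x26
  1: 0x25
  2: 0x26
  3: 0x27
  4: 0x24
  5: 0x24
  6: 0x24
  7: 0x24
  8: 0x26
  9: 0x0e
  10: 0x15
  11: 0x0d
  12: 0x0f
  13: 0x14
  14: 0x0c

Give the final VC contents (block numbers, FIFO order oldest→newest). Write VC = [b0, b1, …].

VC = [9, 5]

0: 0x26 (blk 9, set 1) → MISS  vc=[]
1: 0x25 (blk 9, set 1) → L1-HIT  vc=[]
2: 0x26 (blk 9, set 1) → L1-HIT  vc=[]
3: 0x27 (blk 9, set 1) → L1-HIT  vc=[]
4: 0x24 (blk 9, set 1) → L1-HIT  vc=[]
5: 0x24 (blk 9, set 1) → L1-HIT  vc=[]
6: 0x24 (blk 9, set 1) → L1-HIT  vc=[]
7: 0x24 (blk 9, set 1) → L1-HIT  vc=[]
8: 0x26 (blk 9, set 1) → L1-HIT  vc=[]
9: 0xe (blk 3, set 1) → MISS  vc=[9]
10: 0x15 (blk 5, set 1) → MISS  vc=[9, 3]
11: 0xd (blk 3, set 1) → VC-HIT  vc=[9, 5]
12: 0xf (blk 3, set 1) → L1-HIT  vc=[9, 5]
13: 0x14 (blk 5, set 1) → VC-HIT  vc=[9, 3]
14: 0xc (blk 3, set 1) → VC-HIT  vc=[9, 5]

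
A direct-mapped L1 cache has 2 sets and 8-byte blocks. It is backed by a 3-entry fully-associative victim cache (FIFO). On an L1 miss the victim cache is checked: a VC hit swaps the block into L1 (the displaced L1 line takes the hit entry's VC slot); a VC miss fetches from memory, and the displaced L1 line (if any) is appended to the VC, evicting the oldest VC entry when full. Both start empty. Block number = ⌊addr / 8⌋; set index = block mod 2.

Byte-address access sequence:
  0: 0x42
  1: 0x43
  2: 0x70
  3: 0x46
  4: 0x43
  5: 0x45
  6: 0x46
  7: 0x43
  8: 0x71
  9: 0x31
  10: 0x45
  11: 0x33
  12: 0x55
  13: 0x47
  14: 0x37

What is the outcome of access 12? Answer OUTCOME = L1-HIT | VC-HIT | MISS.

#0 0x42→b8/s0 MISS; vc=[]
#1 0x43→b8/s0 L1-HIT; vc=[]
#2 0x70→b14/s0 MISS; vc=[8]
#3 0x46→b8/s0 VC-HIT; vc=[14]
#4 0x43→b8/s0 L1-HIT; vc=[14]
#5 0x45→b8/s0 L1-HIT; vc=[14]
#6 0x46→b8/s0 L1-HIT; vc=[14]
#7 0x43→b8/s0 L1-HIT; vc=[14]
#8 0x71→b14/s0 VC-HIT; vc=[8]
#9 0x31→b6/s0 MISS; vc=[8,14]
#10 0x45→b8/s0 VC-HIT; vc=[6,14]
#11 0x33→b6/s0 VC-HIT; vc=[8,14]
#12 0x55→b10/s0 MISS; vc=[8,14,6]
#13 0x47→b8/s0 VC-HIT; vc=[10,14,6]
#14 0x37→b6/s0 VC-HIT; vc=[10,14,8]

OUTCOME = MISS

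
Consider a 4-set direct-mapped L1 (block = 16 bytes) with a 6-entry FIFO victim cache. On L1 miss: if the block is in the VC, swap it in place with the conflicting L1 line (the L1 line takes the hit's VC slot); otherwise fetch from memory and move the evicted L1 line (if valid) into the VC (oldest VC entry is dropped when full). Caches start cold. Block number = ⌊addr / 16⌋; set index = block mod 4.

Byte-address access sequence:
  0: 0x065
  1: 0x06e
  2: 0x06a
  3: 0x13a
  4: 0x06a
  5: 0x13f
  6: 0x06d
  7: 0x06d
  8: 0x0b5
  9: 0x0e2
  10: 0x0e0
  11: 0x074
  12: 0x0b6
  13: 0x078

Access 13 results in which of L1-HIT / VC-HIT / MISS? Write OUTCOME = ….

0: 0x65 (blk 6, set 2) → MISS  vc=[]
1: 0x6e (blk 6, set 2) → L1-HIT  vc=[]
2: 0x6a (blk 6, set 2) → L1-HIT  vc=[]
3: 0x13a (blk 19, set 3) → MISS  vc=[]
4: 0x6a (blk 6, set 2) → L1-HIT  vc=[]
5: 0x13f (blk 19, set 3) → L1-HIT  vc=[]
6: 0x6d (blk 6, set 2) → L1-HIT  vc=[]
7: 0x6d (blk 6, set 2) → L1-HIT  vc=[]
8: 0xb5 (blk 11, set 3) → MISS  vc=[19]
9: 0xe2 (blk 14, set 2) → MISS  vc=[19, 6]
10: 0xe0 (blk 14, set 2) → L1-HIT  vc=[19, 6]
11: 0x74 (blk 7, set 3) → MISS  vc=[19, 6, 11]
12: 0xb6 (blk 11, set 3) → VC-HIT  vc=[19, 6, 7]
13: 0x78 (blk 7, set 3) → VC-HIT  vc=[19, 6, 11]

OUTCOME = VC-HIT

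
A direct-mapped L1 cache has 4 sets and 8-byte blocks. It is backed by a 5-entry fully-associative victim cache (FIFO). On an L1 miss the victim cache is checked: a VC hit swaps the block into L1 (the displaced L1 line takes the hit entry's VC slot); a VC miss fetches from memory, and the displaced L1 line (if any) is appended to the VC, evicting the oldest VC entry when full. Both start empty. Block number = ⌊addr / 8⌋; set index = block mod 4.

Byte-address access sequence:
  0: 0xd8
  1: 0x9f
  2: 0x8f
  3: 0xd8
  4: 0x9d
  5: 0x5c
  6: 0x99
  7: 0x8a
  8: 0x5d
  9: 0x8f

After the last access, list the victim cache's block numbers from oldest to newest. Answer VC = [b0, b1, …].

#0 0xd8→b27/s3 MISS; vc=[]
#1 0x9f→b19/s3 MISS; vc=[27]
#2 0x8f→b17/s1 MISS; vc=[27]
#3 0xd8→b27/s3 VC-HIT; vc=[19]
#4 0x9d→b19/s3 VC-HIT; vc=[27]
#5 0x5c→b11/s3 MISS; vc=[27,19]
#6 0x99→b19/s3 VC-HIT; vc=[27,11]
#7 0x8a→b17/s1 L1-HIT; vc=[27,11]
#8 0x5d→b11/s3 VC-HIT; vc=[27,19]
#9 0x8f→b17/s1 L1-HIT; vc=[27,19]

VC = [27, 19]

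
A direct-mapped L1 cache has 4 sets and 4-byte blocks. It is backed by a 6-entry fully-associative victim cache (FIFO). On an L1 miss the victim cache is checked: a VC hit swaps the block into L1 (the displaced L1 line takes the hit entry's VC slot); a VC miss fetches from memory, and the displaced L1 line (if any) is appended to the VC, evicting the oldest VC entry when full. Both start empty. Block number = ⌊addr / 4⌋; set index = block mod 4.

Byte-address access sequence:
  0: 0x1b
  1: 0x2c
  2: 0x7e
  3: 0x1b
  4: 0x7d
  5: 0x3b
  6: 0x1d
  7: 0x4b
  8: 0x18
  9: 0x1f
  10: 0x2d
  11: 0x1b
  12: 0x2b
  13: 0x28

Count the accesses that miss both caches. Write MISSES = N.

#0 0x1b→b6/s2 MISS; vc=[]
#1 0x2c→b11/s3 MISS; vc=[]
#2 0x7e→b31/s3 MISS; vc=[11]
#3 0x1b→b6/s2 L1-HIT; vc=[11]
#4 0x7d→b31/s3 L1-HIT; vc=[11]
#5 0x3b→b14/s2 MISS; vc=[11,6]
#6 0x1d→b7/s3 MISS; vc=[11,6,31]
#7 0x4b→b18/s2 MISS; vc=[11,6,31,14]
#8 0x18→b6/s2 VC-HIT; vc=[11,18,31,14]
#9 0x1f→b7/s3 L1-HIT; vc=[11,18,31,14]
#10 0x2d→b11/s3 VC-HIT; vc=[7,18,31,14]
#11 0x1b→b6/s2 L1-HIT; vc=[7,18,31,14]
#12 0x2b→b10/s2 MISS; vc=[7,18,31,14,6]
#13 0x28→b10/s2 L1-HIT; vc=[7,18,31,14,6]

MISSES = 7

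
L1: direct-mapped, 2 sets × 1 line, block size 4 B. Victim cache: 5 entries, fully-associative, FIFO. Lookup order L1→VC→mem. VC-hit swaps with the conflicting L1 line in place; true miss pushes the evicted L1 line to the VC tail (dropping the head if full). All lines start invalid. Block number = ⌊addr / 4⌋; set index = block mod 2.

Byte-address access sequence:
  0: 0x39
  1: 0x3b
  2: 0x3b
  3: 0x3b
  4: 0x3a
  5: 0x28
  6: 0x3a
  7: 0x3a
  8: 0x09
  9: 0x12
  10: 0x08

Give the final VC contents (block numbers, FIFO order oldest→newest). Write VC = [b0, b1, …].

VC = [10, 14, 4]

  [0] addr=0x39 blk=14 s=0: MISS | VC []
  [1] addr=0x3b blk=14 s=0: L1-HIT | VC []
  [2] addr=0x3b blk=14 s=0: L1-HIT | VC []
  [3] addr=0x3b blk=14 s=0: L1-HIT | VC []
  [4] addr=0x3a blk=14 s=0: L1-HIT | VC []
  [5] addr=0x28 blk=10 s=0: MISS | VC [14]
  [6] addr=0x3a blk=14 s=0: VC-HIT | VC [10]
  [7] addr=0x3a blk=14 s=0: L1-HIT | VC [10]
  [8] addr=0x9 blk=2 s=0: MISS | VC [10, 14]
  [9] addr=0x12 blk=4 s=0: MISS | VC [10, 14, 2]
  [10] addr=0x8 blk=2 s=0: VC-HIT | VC [10, 14, 4]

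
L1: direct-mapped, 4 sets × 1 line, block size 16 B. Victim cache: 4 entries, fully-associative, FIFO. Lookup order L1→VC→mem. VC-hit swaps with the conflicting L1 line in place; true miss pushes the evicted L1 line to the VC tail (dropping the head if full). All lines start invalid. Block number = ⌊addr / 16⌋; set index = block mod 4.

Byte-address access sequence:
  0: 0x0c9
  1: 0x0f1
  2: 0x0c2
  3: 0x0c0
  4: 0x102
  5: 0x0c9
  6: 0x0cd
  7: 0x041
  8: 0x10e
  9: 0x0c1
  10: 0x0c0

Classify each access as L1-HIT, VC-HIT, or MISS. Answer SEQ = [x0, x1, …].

SEQ = [MISS, MISS, L1-HIT, L1-HIT, MISS, VC-HIT, L1-HIT, MISS, VC-HIT, VC-HIT, L1-HIT]

#0 0xc9→b12/s0 MISS; vc=[]
#1 0xf1→b15/s3 MISS; vc=[]
#2 0xc2→b12/s0 L1-HIT; vc=[]
#3 0xc0→b12/s0 L1-HIT; vc=[]
#4 0x102→b16/s0 MISS; vc=[12]
#5 0xc9→b12/s0 VC-HIT; vc=[16]
#6 0xcd→b12/s0 L1-HIT; vc=[16]
#7 0x41→b4/s0 MISS; vc=[16,12]
#8 0x10e→b16/s0 VC-HIT; vc=[4,12]
#9 0xc1→b12/s0 VC-HIT; vc=[4,16]
#10 0xc0→b12/s0 L1-HIT; vc=[4,16]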